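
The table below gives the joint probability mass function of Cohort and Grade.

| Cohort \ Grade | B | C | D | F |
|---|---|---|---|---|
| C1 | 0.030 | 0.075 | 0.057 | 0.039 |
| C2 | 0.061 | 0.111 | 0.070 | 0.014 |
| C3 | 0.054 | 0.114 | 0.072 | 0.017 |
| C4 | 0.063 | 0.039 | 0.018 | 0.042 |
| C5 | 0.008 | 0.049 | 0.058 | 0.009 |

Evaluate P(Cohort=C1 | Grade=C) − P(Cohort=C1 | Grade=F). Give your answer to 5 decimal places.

P(Grade=C) = 0.075 + 0.111 + 0.114 + 0.039 + 0.049 = 0.388; P(Cohort=C1 | Grade=C) = 0.075/0.388 = 0.193299.
P(Grade=F) = 0.039 + 0.014 + 0.017 + 0.042 + 0.009 = 0.121; P(Cohort=C1 | Grade=F) = 0.039/0.121 = 0.322314.
Difference = -0.12902.

-0.12902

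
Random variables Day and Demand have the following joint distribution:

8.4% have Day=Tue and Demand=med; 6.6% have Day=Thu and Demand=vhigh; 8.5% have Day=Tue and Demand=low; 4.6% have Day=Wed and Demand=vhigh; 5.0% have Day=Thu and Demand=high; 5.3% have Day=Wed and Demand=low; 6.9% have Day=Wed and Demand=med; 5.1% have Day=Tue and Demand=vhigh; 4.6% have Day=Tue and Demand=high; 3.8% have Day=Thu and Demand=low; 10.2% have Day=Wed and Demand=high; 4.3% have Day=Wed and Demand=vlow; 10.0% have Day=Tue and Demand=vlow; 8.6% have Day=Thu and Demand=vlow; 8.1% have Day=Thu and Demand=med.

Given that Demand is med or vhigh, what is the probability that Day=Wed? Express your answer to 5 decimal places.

0.28967

P(Demand=med) = 0.084 + 0.069 + 0.081 = 0.234.
P(Demand=vhigh) = 0.051 + 0.046 + 0.066 = 0.163.
P(Demand ∈ {med, vhigh}) = 0.234 + 0.163 = 0.397; P(Day=Wed, Demand ∈ {med, vhigh}) = 0.069 + 0.046 = 0.115.
P(Day=Wed | Demand ∈ {med, vhigh}) = 0.115/0.397 = 0.28967.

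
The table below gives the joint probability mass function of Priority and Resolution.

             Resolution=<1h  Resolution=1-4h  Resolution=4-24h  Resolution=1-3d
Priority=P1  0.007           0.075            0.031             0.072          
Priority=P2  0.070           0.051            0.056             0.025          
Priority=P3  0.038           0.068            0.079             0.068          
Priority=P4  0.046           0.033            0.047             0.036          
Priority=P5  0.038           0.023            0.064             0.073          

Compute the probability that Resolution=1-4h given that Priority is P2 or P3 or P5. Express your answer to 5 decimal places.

P(Priority=P2) = 0.070 + 0.051 + 0.056 + 0.025 = 0.202.
P(Priority=P3) = 0.038 + 0.068 + 0.079 + 0.068 = 0.253.
P(Priority=P5) = 0.038 + 0.023 + 0.064 + 0.073 = 0.198.
P(Priority ∈ {P2, P3, P5}) = 0.202 + 0.253 + 0.198 = 0.653; P(Resolution=1-4h, Priority ∈ {P2, P3, P5}) = 0.051 + 0.068 + 0.023 = 0.142.
P(Resolution=1-4h | Priority ∈ {P2, P3, P5}) = 0.142/0.653 = 0.21746.

0.21746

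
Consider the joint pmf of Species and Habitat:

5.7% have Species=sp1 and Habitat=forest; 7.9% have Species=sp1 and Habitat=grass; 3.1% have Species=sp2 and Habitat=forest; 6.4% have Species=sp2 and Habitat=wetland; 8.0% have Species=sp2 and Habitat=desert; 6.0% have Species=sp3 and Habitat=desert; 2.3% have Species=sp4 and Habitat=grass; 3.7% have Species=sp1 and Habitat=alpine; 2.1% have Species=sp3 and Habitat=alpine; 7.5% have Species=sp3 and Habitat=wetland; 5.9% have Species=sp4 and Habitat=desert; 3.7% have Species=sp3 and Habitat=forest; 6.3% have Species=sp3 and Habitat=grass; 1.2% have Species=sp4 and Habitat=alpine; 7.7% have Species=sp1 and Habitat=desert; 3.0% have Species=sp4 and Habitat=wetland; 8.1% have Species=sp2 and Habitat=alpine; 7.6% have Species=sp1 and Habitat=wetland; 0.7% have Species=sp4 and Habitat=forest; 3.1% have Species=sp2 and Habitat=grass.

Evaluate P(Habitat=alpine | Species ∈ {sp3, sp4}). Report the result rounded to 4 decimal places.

0.0853

P(Species=sp3) = 0.037 + 0.063 + 0.075 + 0.060 + 0.021 = 0.256.
P(Species=sp4) = 0.007 + 0.023 + 0.030 + 0.059 + 0.012 = 0.131.
P(Species ∈ {sp3, sp4}) = 0.256 + 0.131 = 0.387; P(Habitat=alpine, Species ∈ {sp3, sp4}) = 0.021 + 0.012 = 0.033.
P(Habitat=alpine | Species ∈ {sp3, sp4}) = 0.033/0.387 = 0.0853.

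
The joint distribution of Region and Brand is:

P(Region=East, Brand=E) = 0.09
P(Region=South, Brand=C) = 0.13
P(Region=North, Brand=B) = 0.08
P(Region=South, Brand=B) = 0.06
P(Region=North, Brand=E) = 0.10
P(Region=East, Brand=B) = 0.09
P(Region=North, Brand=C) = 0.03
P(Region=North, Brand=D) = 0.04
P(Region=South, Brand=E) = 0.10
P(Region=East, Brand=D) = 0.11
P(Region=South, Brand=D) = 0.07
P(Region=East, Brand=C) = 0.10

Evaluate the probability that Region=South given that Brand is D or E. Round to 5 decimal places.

0.33333

P(Brand=D) = 0.04 + 0.07 + 0.11 = 0.22.
P(Brand=E) = 0.10 + 0.10 + 0.09 = 0.29.
P(Brand ∈ {D, E}) = 0.22 + 0.29 = 0.51; P(Region=South, Brand ∈ {D, E}) = 0.07 + 0.10 = 0.17.
P(Region=South | Brand ∈ {D, E}) = 0.17/0.51 = 0.33333.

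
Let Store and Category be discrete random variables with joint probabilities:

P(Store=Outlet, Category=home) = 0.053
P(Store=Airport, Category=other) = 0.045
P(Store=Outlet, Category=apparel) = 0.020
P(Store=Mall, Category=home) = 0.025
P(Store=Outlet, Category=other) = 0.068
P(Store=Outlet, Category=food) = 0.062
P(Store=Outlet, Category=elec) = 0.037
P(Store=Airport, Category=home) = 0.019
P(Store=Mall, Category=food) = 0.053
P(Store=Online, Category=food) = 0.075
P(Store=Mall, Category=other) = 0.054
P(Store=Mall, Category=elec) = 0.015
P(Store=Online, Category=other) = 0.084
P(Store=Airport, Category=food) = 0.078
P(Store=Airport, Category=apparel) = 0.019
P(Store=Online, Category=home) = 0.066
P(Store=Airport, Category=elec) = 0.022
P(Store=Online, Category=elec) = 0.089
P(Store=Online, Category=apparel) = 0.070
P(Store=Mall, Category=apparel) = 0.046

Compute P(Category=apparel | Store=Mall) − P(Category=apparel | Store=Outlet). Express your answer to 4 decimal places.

0.1550

P(Store=Mall) = 0.053 + 0.046 + 0.015 + 0.025 + 0.054 = 0.193; P(Category=apparel | Store=Mall) = 0.046/0.193 = 0.23834.
P(Store=Outlet) = 0.062 + 0.020 + 0.037 + 0.053 + 0.068 = 0.240; P(Category=apparel | Store=Outlet) = 0.020/0.240 = 0.08333.
Difference = 0.1550.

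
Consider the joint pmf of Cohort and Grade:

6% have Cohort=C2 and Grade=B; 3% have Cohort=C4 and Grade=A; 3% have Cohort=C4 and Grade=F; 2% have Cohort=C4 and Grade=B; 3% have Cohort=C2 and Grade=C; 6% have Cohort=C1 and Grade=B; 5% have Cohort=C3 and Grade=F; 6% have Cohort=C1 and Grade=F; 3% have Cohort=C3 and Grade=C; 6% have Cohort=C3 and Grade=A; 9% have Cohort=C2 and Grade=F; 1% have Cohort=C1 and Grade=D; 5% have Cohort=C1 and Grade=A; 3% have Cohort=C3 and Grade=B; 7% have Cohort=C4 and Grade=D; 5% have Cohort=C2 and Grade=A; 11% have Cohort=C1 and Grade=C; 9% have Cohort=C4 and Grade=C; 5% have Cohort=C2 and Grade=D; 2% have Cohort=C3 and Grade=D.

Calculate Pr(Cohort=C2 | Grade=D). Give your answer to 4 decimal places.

P(Grade=D) = 0.01 + 0.05 + 0.02 + 0.07 = 0.15.
P(Cohort=C2 | Grade=D) = 0.05/0.15 = 0.3333.

0.3333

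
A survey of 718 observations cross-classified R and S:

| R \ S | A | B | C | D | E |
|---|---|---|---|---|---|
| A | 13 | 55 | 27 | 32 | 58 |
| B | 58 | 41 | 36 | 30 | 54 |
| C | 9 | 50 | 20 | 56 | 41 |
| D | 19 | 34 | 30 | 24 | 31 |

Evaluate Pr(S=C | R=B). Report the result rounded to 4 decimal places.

0.1644

Total with R=B: 58 + 41 + 36 + 30 + 54 = 219.
P(S=C | R=B) = 36/219 = 0.1644.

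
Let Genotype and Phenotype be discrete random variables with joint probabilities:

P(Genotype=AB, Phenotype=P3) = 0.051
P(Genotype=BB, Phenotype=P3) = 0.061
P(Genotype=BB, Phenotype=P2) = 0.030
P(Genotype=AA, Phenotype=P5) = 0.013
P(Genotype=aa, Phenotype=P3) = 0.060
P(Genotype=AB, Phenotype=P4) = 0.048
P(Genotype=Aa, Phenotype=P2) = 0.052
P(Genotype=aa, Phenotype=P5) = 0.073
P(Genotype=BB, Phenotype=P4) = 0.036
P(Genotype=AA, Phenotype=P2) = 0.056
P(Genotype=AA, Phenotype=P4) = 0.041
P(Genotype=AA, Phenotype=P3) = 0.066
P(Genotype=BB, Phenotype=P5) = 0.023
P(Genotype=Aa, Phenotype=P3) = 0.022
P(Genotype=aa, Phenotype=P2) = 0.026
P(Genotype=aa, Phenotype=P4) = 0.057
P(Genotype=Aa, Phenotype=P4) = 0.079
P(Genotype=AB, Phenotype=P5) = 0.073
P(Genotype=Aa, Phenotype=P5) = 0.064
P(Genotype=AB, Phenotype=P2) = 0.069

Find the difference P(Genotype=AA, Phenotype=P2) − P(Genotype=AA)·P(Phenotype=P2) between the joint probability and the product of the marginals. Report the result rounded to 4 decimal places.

P(Genotype=AA) = 0.056 + 0.066 + 0.041 + 0.013 = 0.176.
P(Phenotype=P2) = 0.056 + 0.052 + 0.026 + 0.069 + 0.030 = 0.233.
P(Genotype=AA, Phenotype=P2) − P(Genotype=AA)P(Phenotype=P2) = 0.056 − 0.176×0.233 = 0.0150.

0.0150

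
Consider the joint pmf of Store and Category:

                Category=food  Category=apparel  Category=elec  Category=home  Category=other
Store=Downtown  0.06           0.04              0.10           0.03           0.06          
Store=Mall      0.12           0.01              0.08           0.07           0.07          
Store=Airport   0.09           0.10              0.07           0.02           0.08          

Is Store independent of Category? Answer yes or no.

P(Store=Airport) = 0.36 and P(Category=apparel) = 0.15, so their product is 0.0540, but P(Store=Airport, Category=apparel) = 0.10. Since these differ, Store and Category are not independent.

no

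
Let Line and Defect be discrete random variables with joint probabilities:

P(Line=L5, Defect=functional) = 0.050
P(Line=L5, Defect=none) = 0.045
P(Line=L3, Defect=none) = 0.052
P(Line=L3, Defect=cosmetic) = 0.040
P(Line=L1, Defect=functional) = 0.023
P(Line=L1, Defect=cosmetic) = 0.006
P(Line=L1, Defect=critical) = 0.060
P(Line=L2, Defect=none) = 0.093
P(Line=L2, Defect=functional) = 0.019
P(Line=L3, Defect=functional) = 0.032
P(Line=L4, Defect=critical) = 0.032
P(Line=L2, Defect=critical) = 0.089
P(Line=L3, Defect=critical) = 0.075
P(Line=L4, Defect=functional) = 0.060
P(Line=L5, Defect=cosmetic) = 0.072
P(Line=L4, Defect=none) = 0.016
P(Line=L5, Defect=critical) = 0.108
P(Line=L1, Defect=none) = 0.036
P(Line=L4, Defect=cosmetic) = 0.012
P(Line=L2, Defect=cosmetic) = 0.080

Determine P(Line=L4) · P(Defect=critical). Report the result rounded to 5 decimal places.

0.04368

P(Line=L4) = 0.016 + 0.012 + 0.060 + 0.032 = 0.120.
P(Defect=critical) = 0.060 + 0.089 + 0.075 + 0.032 + 0.108 = 0.364.
Product: 0.120 × 0.364 = 0.04368.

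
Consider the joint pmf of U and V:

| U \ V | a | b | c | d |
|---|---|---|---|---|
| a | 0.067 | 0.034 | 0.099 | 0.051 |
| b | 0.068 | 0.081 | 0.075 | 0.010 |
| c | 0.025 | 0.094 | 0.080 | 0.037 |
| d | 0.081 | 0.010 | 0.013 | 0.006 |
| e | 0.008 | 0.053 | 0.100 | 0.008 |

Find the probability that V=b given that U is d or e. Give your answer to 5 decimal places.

0.22581

P(U=d) = 0.081 + 0.010 + 0.013 + 0.006 = 0.110.
P(U=e) = 0.008 + 0.053 + 0.100 + 0.008 = 0.169.
P(U ∈ {d, e}) = 0.110 + 0.169 = 0.279; P(V=b, U ∈ {d, e}) = 0.010 + 0.053 = 0.063.
P(V=b | U ∈ {d, e}) = 0.063/0.279 = 0.22581.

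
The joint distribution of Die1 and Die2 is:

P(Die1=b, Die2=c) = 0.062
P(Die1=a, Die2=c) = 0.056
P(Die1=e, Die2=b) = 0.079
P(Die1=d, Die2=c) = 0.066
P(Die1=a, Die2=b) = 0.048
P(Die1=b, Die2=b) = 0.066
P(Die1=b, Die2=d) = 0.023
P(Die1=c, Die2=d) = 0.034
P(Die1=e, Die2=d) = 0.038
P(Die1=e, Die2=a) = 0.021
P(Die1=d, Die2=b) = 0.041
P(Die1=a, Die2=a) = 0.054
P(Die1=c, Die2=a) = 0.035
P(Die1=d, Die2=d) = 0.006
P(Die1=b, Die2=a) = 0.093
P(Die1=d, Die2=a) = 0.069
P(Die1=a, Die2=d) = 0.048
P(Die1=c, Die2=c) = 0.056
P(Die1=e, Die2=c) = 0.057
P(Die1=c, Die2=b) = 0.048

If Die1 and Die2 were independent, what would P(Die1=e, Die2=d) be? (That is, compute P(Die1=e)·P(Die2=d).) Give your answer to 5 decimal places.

0.02906

P(Die1=e) = 0.021 + 0.079 + 0.057 + 0.038 = 0.195.
P(Die2=d) = 0.048 + 0.023 + 0.034 + 0.006 + 0.038 = 0.149.
Product: 0.195 × 0.149 = 0.02906.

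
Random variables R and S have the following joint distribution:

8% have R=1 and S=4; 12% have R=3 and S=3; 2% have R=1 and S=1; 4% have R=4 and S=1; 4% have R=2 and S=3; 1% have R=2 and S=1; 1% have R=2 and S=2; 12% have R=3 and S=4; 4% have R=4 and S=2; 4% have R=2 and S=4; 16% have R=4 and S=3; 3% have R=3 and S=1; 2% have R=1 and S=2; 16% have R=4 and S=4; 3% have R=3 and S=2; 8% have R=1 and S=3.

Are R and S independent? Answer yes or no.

yes

Every cell satisfies P(R,S) = P(R)·P(S). For instance P(R=1) = 0.20, P(S=2) = 0.10, and 0.20×0.10 = 0.02 matches the joint entry. So R and S are independent.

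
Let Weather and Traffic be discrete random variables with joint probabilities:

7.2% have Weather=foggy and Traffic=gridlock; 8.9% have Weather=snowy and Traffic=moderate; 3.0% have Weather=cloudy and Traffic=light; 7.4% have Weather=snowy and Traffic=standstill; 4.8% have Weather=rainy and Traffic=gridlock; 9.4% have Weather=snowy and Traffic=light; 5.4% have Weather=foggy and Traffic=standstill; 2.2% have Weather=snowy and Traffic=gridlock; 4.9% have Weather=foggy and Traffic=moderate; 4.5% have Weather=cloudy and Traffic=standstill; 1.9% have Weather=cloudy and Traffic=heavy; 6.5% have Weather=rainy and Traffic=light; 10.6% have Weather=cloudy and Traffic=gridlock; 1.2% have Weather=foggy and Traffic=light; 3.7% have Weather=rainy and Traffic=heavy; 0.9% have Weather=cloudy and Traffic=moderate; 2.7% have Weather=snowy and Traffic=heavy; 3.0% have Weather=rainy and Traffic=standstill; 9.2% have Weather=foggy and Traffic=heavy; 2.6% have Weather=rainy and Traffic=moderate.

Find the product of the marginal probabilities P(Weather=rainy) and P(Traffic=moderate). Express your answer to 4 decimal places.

P(Weather=rainy) = 0.065 + 0.026 + 0.037 + 0.048 + 0.030 = 0.206.
P(Traffic=moderate) = 0.009 + 0.026 + 0.089 + 0.049 = 0.173.
Product: 0.206 × 0.173 = 0.0356.

0.0356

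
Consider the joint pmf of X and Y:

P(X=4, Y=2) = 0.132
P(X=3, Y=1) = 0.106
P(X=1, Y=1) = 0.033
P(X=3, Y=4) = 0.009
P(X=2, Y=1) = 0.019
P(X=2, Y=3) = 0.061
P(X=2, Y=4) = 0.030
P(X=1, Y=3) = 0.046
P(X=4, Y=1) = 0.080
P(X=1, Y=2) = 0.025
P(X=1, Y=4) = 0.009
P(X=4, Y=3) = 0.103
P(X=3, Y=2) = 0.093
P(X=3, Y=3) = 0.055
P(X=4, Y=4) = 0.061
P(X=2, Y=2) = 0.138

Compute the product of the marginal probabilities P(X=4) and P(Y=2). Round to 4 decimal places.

0.1459

P(X=4) = 0.080 + 0.132 + 0.103 + 0.061 = 0.376.
P(Y=2) = 0.025 + 0.138 + 0.093 + 0.132 = 0.388.
Product: 0.376 × 0.388 = 0.1459.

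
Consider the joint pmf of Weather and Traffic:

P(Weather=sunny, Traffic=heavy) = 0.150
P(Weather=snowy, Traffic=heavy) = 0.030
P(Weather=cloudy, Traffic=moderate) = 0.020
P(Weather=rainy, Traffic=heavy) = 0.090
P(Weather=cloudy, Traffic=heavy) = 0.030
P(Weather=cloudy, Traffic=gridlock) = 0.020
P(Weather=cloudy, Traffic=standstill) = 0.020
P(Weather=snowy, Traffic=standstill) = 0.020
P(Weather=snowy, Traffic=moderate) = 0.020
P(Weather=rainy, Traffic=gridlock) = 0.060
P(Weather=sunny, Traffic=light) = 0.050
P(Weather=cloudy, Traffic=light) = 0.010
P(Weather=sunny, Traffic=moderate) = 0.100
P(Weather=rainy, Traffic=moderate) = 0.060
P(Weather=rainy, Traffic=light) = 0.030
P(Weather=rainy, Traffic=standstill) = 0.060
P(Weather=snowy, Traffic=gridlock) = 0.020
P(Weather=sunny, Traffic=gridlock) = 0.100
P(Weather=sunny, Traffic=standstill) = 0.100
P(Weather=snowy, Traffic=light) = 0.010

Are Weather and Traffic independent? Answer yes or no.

yes

Every cell satisfies P(Weather,Traffic) = P(Weather)·P(Traffic). For instance P(Weather=snowy) = 0.100, P(Traffic=moderate) = 0.200, and 0.100×0.200 = 0.020 matches the joint entry. So Weather and Traffic are independent.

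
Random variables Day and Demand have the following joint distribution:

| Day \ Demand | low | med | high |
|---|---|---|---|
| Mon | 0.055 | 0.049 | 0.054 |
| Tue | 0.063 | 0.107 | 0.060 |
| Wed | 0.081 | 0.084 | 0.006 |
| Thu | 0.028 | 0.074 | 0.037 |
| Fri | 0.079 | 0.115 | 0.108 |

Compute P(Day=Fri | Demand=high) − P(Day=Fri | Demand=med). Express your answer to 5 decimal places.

0.13948

P(Demand=high) = 0.054 + 0.060 + 0.006 + 0.037 + 0.108 = 0.265; P(Day=Fri | Demand=high) = 0.108/0.265 = 0.407547.
P(Demand=med) = 0.049 + 0.107 + 0.084 + 0.074 + 0.115 = 0.429; P(Day=Fri | Demand=med) = 0.115/0.429 = 0.268065.
Difference = 0.13948.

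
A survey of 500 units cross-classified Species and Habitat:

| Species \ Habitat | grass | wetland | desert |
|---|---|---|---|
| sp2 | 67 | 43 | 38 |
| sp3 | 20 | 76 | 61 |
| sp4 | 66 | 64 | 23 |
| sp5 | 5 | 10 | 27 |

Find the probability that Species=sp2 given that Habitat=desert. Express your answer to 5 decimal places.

Total with Habitat=desert: 38 + 61 + 23 + 27 = 149.
P(Species=sp2 | Habitat=desert) = 38/149 = 0.25503.

0.25503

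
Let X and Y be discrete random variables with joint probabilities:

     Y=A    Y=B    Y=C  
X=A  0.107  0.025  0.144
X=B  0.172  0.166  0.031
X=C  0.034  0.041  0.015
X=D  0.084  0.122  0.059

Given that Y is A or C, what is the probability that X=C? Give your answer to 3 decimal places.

0.076

P(Y=A) = 0.107 + 0.172 + 0.034 + 0.084 = 0.397.
P(Y=C) = 0.144 + 0.031 + 0.015 + 0.059 = 0.249.
P(Y ∈ {A, C}) = 0.397 + 0.249 = 0.646; P(X=C, Y ∈ {A, C}) = 0.034 + 0.015 = 0.049.
P(X=C | Y ∈ {A, C}) = 0.049/0.646 = 0.076.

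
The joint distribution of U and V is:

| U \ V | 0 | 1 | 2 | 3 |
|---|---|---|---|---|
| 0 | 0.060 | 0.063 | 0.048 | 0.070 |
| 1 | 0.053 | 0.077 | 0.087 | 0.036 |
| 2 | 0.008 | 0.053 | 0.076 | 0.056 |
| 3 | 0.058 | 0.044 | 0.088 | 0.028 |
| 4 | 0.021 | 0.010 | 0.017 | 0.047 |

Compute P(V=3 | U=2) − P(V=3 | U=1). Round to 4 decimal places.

P(U=2) = 0.008 + 0.053 + 0.076 + 0.056 = 0.193; P(V=3 | U=2) = 0.056/0.193 = 0.29016.
P(U=1) = 0.053 + 0.077 + 0.087 + 0.036 = 0.253; P(V=3 | U=1) = 0.036/0.253 = 0.14229.
Difference = 0.1479.

0.1479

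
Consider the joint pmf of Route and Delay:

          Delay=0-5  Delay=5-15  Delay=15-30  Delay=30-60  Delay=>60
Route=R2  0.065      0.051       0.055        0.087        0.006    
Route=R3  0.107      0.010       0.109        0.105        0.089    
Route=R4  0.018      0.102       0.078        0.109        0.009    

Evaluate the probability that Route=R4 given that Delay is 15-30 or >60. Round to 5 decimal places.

P(Delay=15-30) = 0.055 + 0.109 + 0.078 = 0.242.
P(Delay=>60) = 0.006 + 0.089 + 0.009 = 0.104.
P(Delay ∈ {15-30, >60}) = 0.242 + 0.104 = 0.346; P(Route=R4, Delay ∈ {15-30, >60}) = 0.078 + 0.009 = 0.087.
P(Route=R4 | Delay ∈ {15-30, >60}) = 0.087/0.346 = 0.25145.

0.25145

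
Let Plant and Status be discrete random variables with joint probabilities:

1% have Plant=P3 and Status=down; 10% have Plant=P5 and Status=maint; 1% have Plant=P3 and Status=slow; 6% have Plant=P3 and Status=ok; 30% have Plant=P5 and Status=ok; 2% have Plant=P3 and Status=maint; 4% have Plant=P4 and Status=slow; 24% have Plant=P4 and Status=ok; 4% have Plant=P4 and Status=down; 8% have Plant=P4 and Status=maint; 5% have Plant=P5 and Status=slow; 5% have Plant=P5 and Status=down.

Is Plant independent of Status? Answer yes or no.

yes

Every cell satisfies P(Plant,Status) = P(Plant)·P(Status). For instance P(Plant=P3) = 0.10, P(Status=maint) = 0.20, and 0.10×0.20 = 0.02 matches the joint entry. So Plant and Status are independent.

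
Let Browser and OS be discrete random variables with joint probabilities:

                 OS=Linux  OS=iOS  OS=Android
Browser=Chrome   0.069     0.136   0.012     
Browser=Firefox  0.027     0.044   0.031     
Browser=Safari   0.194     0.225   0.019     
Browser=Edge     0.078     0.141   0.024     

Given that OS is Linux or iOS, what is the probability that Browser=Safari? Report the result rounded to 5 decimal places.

0.45842

P(OS=Linux) = 0.069 + 0.027 + 0.194 + 0.078 = 0.368.
P(OS=iOS) = 0.136 + 0.044 + 0.225 + 0.141 = 0.546.
P(OS ∈ {Linux, iOS}) = 0.368 + 0.546 = 0.914; P(Browser=Safari, OS ∈ {Linux, iOS}) = 0.194 + 0.225 = 0.419.
P(Browser=Safari | OS ∈ {Linux, iOS}) = 0.419/0.914 = 0.45842.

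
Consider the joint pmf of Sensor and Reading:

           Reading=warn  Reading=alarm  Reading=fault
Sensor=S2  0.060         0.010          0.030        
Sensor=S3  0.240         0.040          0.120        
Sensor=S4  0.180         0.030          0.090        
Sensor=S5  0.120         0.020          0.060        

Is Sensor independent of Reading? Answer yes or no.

Every cell satisfies P(Sensor,Reading) = P(Sensor)·P(Reading). For instance P(Sensor=S3) = 0.400, P(Reading=warn) = 0.600, and 0.400×0.600 = 0.240 matches the joint entry. So Sensor and Reading are independent.

yes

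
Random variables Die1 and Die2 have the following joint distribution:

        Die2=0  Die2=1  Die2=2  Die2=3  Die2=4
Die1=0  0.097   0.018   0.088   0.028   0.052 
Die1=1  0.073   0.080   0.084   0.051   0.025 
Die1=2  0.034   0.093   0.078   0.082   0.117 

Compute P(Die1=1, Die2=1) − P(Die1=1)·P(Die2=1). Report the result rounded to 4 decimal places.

0.0202

P(Die1=1) = 0.073 + 0.080 + 0.084 + 0.051 + 0.025 = 0.313.
P(Die2=1) = 0.018 + 0.080 + 0.093 = 0.191.
P(Die1=1, Die2=1) − P(Die1=1)P(Die2=1) = 0.080 − 0.313×0.191 = 0.0202.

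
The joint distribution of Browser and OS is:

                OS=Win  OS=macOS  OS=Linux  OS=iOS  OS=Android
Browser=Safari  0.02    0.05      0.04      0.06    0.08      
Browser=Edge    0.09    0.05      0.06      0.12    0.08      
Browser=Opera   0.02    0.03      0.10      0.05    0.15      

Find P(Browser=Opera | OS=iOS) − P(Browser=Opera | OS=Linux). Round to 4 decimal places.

-0.2826

P(OS=iOS) = 0.06 + 0.12 + 0.05 = 0.23; P(Browser=Opera | OS=iOS) = 0.05/0.23 = 0.21739.
P(OS=Linux) = 0.04 + 0.06 + 0.10 = 0.20; P(Browser=Opera | OS=Linux) = 0.10/0.20 = 0.50000.
Difference = -0.2826.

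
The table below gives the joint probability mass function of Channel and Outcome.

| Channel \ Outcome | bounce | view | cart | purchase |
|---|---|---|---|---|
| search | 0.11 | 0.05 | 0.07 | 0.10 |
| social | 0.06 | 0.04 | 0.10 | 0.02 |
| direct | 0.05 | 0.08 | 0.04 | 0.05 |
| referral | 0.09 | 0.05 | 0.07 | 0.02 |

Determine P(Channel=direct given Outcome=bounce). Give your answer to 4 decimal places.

0.1613

P(Outcome=bounce) = 0.11 + 0.06 + 0.05 + 0.09 = 0.31.
P(Channel=direct | Outcome=bounce) = 0.05/0.31 = 0.1613.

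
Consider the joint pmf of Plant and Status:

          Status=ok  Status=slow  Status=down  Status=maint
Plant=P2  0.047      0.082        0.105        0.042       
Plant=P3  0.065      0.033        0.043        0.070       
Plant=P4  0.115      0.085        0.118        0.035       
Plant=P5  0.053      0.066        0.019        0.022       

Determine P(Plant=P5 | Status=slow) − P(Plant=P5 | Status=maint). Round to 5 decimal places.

0.11794

P(Status=slow) = 0.082 + 0.033 + 0.085 + 0.066 = 0.266; P(Plant=P5 | Status=slow) = 0.066/0.266 = 0.248120.
P(Status=maint) = 0.042 + 0.070 + 0.035 + 0.022 = 0.169; P(Plant=P5 | Status=maint) = 0.022/0.169 = 0.130178.
Difference = 0.11794.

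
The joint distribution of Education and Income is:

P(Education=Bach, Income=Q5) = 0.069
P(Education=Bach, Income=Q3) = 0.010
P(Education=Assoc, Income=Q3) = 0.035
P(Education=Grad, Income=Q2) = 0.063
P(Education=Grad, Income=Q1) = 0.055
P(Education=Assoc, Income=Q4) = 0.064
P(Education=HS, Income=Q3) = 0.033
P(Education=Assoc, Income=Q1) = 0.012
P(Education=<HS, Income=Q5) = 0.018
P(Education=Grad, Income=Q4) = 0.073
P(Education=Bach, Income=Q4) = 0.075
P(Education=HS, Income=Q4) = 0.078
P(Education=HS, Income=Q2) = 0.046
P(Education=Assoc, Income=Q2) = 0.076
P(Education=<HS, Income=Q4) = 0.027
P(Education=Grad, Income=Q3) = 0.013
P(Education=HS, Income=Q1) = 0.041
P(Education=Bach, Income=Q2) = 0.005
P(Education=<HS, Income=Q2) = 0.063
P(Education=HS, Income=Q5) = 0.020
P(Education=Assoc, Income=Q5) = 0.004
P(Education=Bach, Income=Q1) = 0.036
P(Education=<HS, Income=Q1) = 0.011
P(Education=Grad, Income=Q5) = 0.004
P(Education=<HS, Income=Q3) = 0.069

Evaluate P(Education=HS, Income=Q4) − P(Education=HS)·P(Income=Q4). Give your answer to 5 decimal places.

0.00889

P(Education=HS) = 0.041 + 0.046 + 0.033 + 0.078 + 0.020 = 0.218.
P(Income=Q4) = 0.027 + 0.078 + 0.064 + 0.075 + 0.073 = 0.317.
P(Education=HS, Income=Q4) − P(Education=HS)P(Income=Q4) = 0.078 − 0.218×0.317 = 0.00889.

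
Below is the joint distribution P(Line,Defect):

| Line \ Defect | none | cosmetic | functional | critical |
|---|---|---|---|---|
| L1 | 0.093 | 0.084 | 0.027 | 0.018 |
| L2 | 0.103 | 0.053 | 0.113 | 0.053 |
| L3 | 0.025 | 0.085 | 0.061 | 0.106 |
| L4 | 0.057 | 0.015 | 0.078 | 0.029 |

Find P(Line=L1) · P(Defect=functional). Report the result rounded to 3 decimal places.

0.062

P(Line=L1) = 0.093 + 0.084 + 0.027 + 0.018 = 0.222.
P(Defect=functional) = 0.027 + 0.113 + 0.061 + 0.078 = 0.279.
Product: 0.222 × 0.279 = 0.062.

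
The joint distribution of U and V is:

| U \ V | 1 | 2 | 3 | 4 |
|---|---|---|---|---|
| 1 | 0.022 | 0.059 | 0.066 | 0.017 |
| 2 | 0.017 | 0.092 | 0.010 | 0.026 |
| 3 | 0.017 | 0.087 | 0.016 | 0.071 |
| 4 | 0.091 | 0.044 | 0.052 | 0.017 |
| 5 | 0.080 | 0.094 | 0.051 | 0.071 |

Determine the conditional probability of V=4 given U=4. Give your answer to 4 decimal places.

P(U=4) = 0.091 + 0.044 + 0.052 + 0.017 = 0.204.
P(V=4 | U=4) = 0.017/0.204 = 0.0833.

0.0833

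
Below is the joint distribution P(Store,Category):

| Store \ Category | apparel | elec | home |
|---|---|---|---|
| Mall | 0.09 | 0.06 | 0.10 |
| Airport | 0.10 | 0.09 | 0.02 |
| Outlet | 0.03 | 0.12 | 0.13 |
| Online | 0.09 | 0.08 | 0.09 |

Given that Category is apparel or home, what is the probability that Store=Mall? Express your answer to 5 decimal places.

0.29231

P(Category=apparel) = 0.09 + 0.10 + 0.03 + 0.09 = 0.31.
P(Category=home) = 0.10 + 0.02 + 0.13 + 0.09 = 0.34.
P(Category ∈ {apparel, home}) = 0.31 + 0.34 = 0.65; P(Store=Mall, Category ∈ {apparel, home}) = 0.09 + 0.10 = 0.19.
P(Store=Mall | Category ∈ {apparel, home}) = 0.19/0.65 = 0.29231.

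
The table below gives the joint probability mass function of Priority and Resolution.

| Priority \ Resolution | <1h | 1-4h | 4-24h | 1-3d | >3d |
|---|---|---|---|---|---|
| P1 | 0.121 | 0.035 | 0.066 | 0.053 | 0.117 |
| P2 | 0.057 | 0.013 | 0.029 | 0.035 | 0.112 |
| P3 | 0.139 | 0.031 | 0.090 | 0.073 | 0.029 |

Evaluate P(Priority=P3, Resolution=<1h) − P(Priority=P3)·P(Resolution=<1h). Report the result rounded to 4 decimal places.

P(Priority=P3) = 0.139 + 0.031 + 0.090 + 0.073 + 0.029 = 0.362.
P(Resolution=<1h) = 0.121 + 0.057 + 0.139 = 0.317.
P(Priority=P3, Resolution=<1h) − P(Priority=P3)P(Resolution=<1h) = 0.139 − 0.362×0.317 = 0.0242.

0.0242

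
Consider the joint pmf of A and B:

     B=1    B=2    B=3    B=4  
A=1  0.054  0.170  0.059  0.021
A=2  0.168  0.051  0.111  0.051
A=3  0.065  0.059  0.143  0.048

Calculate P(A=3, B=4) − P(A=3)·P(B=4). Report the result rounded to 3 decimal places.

P(A=3) = 0.065 + 0.059 + 0.143 + 0.048 = 0.315.
P(B=4) = 0.021 + 0.051 + 0.048 = 0.120.
P(A=3, B=4) − P(A=3)P(B=4) = 0.048 − 0.315×0.120 = 0.010.

0.010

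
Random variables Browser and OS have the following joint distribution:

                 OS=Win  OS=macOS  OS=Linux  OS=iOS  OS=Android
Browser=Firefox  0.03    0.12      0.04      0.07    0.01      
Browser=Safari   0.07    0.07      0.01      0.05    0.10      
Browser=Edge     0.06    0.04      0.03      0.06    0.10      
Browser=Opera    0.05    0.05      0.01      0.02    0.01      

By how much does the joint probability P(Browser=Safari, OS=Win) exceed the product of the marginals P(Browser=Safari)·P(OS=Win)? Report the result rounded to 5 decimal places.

0.00700

P(Browser=Safari) = 0.07 + 0.07 + 0.01 + 0.05 + 0.10 = 0.30.
P(OS=Win) = 0.03 + 0.07 + 0.06 + 0.05 = 0.21.
P(Browser=Safari, OS=Win) − P(Browser=Safari)P(OS=Win) = 0.07 − 0.30×0.21 = 0.00700.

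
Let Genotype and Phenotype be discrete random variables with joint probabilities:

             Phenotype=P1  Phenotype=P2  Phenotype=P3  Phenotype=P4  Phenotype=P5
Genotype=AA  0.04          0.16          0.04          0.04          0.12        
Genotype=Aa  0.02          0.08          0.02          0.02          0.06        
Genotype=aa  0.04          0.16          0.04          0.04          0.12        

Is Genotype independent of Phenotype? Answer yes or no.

yes

Every cell satisfies P(Genotype,Phenotype) = P(Genotype)·P(Phenotype). For instance P(Genotype=AA) = 0.40, P(Phenotype=P1) = 0.10, and 0.40×0.10 = 0.04 matches the joint entry. So Genotype and Phenotype are independent.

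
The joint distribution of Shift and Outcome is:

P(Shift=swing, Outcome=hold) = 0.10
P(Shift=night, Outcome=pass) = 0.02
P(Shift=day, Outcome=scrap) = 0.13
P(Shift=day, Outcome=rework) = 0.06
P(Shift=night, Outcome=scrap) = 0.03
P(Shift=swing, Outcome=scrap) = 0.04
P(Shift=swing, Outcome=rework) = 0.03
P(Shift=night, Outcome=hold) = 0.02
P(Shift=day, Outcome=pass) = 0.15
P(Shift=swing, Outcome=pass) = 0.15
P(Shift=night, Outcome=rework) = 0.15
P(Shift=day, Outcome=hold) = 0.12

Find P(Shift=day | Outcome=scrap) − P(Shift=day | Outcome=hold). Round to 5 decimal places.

P(Outcome=scrap) = 0.13 + 0.04 + 0.03 = 0.20; P(Shift=day | Outcome=scrap) = 0.13/0.20 = 0.650000.
P(Outcome=hold) = 0.12 + 0.10 + 0.02 = 0.24; P(Shift=day | Outcome=hold) = 0.12/0.24 = 0.500000.
Difference = 0.15000.

0.15000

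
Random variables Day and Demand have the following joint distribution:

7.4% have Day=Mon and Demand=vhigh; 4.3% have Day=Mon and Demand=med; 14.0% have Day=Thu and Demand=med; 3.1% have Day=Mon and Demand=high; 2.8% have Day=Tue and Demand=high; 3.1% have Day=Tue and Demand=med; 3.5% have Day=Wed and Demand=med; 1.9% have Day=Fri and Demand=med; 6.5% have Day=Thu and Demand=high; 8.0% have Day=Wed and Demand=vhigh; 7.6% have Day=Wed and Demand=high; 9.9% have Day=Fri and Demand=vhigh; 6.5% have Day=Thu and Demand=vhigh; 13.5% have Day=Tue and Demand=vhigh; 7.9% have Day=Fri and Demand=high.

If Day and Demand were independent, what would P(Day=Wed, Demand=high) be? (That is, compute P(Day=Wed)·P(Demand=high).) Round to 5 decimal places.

0.05329

P(Day=Wed) = 0.035 + 0.076 + 0.080 = 0.191.
P(Demand=high) = 0.031 + 0.028 + 0.076 + 0.065 + 0.079 = 0.279.
Product: 0.191 × 0.279 = 0.05329.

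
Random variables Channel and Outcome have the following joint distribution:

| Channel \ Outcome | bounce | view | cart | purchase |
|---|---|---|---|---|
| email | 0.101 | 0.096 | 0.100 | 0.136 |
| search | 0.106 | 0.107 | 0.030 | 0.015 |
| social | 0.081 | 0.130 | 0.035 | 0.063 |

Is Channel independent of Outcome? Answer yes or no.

P(Channel=email) = 0.433 and P(Outcome=view) = 0.333, so their product is 0.14419, but P(Channel=email, Outcome=view) = 0.096. Since these differ, Channel and Outcome are not independent.

no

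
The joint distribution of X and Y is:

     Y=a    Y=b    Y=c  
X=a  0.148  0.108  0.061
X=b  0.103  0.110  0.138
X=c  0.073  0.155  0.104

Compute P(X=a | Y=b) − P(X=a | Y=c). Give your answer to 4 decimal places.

0.0882

P(Y=b) = 0.108 + 0.110 + 0.155 = 0.373; P(X=a | Y=b) = 0.108/0.373 = 0.28954.
P(Y=c) = 0.061 + 0.138 + 0.104 = 0.303; P(X=a | Y=c) = 0.061/0.303 = 0.20132.
Difference = 0.0882.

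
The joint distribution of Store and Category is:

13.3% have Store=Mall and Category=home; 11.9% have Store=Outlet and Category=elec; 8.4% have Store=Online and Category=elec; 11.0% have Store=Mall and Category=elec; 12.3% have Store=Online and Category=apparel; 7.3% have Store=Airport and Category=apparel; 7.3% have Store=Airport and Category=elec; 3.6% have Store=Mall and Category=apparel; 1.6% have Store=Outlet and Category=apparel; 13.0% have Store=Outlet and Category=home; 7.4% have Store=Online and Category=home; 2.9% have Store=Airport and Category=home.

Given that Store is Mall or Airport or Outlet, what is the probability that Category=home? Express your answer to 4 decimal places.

0.4061

P(Store=Mall) = 0.036 + 0.110 + 0.133 = 0.279.
P(Store=Airport) = 0.073 + 0.073 + 0.029 = 0.175.
P(Store=Outlet) = 0.016 + 0.119 + 0.130 = 0.265.
P(Store ∈ {Mall, Airport, Outlet}) = 0.279 + 0.175 + 0.265 = 0.719; P(Category=home, Store ∈ {Mall, Airport, Outlet}) = 0.133 + 0.029 + 0.130 = 0.292.
P(Category=home | Store ∈ {Mall, Airport, Outlet}) = 0.292/0.719 = 0.4061.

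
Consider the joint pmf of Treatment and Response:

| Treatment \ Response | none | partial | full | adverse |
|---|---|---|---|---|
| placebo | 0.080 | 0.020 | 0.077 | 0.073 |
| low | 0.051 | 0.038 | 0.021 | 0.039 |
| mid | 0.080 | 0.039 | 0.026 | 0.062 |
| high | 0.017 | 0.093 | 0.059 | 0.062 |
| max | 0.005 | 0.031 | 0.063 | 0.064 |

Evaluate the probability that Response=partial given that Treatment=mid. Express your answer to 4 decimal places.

P(Treatment=mid) = 0.080 + 0.039 + 0.026 + 0.062 = 0.207.
P(Response=partial | Treatment=mid) = 0.039/0.207 = 0.1884.

0.1884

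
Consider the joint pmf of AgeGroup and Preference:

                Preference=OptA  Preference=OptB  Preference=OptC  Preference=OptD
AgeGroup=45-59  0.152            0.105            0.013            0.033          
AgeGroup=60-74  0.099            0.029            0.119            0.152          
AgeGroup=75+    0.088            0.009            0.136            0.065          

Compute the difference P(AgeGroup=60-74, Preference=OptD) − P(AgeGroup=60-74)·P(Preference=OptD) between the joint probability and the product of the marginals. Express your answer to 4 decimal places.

P(AgeGroup=60-74) = 0.099 + 0.029 + 0.119 + 0.152 = 0.399.
P(Preference=OptD) = 0.033 + 0.152 + 0.065 = 0.250.
P(AgeGroup=60-74, Preference=OptD) − P(AgeGroup=60-74)P(Preference=OptD) = 0.152 − 0.399×0.250 = 0.0523.

0.0523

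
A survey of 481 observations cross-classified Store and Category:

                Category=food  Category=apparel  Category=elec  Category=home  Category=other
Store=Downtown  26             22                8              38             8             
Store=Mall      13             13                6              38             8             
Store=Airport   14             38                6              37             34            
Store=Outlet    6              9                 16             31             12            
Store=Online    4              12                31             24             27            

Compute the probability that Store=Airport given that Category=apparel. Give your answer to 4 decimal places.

0.4043

Total with Category=apparel: 22 + 13 + 38 + 9 + 12 = 94.
P(Store=Airport | Category=apparel) = 38/94 = 0.4043.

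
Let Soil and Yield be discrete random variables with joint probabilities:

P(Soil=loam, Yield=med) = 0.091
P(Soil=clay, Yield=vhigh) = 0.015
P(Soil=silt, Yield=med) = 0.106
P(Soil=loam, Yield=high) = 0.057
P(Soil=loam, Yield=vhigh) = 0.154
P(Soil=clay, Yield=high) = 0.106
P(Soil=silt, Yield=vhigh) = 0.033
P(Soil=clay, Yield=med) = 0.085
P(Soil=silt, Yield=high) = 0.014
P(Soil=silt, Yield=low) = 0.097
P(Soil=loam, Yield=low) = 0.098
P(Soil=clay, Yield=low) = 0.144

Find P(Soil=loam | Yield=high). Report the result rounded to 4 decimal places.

0.3220

P(Yield=high) = 0.057 + 0.106 + 0.014 = 0.177.
P(Soil=loam | Yield=high) = 0.057/0.177 = 0.3220.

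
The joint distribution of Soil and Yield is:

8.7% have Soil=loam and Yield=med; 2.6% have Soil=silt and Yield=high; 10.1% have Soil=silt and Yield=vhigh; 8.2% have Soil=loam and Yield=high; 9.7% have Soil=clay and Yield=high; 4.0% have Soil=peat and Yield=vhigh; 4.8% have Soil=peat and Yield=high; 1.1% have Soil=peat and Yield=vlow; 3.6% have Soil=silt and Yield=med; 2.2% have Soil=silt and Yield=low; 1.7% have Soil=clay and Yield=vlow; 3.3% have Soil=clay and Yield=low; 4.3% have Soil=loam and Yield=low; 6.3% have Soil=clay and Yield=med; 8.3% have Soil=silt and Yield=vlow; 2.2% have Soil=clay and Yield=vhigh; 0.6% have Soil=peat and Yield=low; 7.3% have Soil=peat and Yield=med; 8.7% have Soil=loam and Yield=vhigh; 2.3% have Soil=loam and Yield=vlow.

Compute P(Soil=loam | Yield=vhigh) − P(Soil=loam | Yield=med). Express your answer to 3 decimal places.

P(Yield=vhigh) = 0.087 + 0.022 + 0.101 + 0.040 = 0.250; P(Soil=loam | Yield=vhigh) = 0.087/0.250 = 0.3480.
P(Yield=med) = 0.087 + 0.063 + 0.036 + 0.073 = 0.259; P(Soil=loam | Yield=med) = 0.087/0.259 = 0.3359.
Difference = 0.012.

0.012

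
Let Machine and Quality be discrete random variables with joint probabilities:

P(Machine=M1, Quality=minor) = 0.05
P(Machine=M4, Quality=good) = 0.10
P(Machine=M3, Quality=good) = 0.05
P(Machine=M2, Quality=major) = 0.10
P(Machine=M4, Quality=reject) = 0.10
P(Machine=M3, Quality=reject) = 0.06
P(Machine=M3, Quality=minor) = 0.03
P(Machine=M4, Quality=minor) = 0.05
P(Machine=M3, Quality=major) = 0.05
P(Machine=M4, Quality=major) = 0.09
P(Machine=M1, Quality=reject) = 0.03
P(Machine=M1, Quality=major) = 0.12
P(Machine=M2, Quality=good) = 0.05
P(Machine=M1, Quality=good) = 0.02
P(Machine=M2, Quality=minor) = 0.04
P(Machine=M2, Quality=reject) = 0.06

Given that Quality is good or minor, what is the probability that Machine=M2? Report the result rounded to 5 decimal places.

P(Quality=good) = 0.02 + 0.05 + 0.05 + 0.10 = 0.22.
P(Quality=minor) = 0.05 + 0.04 + 0.03 + 0.05 = 0.17.
P(Quality ∈ {good, minor}) = 0.22 + 0.17 = 0.39; P(Machine=M2, Quality ∈ {good, minor}) = 0.05 + 0.04 = 0.09.
P(Machine=M2 | Quality ∈ {good, minor}) = 0.09/0.39 = 0.23077.

0.23077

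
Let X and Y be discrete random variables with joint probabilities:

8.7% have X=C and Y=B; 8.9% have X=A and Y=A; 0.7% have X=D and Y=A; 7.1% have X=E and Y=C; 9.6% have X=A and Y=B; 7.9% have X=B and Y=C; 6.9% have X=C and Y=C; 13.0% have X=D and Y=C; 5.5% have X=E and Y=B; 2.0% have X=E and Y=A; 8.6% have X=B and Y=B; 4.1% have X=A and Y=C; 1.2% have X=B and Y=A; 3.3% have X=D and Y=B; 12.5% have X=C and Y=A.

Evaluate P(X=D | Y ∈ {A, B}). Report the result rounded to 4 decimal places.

P(Y=A) = 0.089 + 0.012 + 0.125 + 0.007 + 0.020 = 0.253.
P(Y=B) = 0.096 + 0.086 + 0.087 + 0.033 + 0.055 = 0.357.
P(Y ∈ {A, B}) = 0.253 + 0.357 = 0.610; P(X=D, Y ∈ {A, B}) = 0.007 + 0.033 = 0.040.
P(X=D | Y ∈ {A, B}) = 0.040/0.610 = 0.0656.

0.0656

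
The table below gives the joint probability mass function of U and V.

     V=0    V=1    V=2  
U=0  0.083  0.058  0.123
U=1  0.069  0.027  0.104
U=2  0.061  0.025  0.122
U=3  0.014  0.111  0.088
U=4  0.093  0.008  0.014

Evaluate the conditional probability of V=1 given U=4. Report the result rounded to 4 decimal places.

0.0696

P(U=4) = 0.093 + 0.008 + 0.014 = 0.115.
P(V=1 | U=4) = 0.008/0.115 = 0.0696.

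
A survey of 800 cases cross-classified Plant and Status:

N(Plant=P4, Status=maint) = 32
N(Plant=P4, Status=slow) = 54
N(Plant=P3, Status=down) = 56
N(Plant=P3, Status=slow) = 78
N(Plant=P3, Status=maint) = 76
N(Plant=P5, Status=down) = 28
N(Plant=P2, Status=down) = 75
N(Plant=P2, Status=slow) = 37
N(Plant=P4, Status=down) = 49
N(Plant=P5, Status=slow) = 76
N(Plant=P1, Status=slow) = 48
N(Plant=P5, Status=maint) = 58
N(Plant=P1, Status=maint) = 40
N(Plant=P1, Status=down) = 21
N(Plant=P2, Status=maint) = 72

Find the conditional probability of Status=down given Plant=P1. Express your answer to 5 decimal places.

Total with Plant=P1: 48 + 21 + 40 = 109.
P(Status=down | Plant=P1) = 21/109 = 0.19266.

0.19266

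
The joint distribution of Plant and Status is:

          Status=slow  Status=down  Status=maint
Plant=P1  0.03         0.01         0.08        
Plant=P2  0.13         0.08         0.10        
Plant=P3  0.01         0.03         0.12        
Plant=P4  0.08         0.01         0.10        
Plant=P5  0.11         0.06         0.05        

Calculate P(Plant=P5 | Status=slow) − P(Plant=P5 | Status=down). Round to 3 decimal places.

-0.010

P(Status=slow) = 0.03 + 0.13 + 0.01 + 0.08 + 0.11 = 0.36; P(Plant=P5 | Status=slow) = 0.11/0.36 = 0.3056.
P(Status=down) = 0.01 + 0.08 + 0.03 + 0.01 + 0.06 = 0.19; P(Plant=P5 | Status=down) = 0.06/0.19 = 0.3158.
Difference = -0.010.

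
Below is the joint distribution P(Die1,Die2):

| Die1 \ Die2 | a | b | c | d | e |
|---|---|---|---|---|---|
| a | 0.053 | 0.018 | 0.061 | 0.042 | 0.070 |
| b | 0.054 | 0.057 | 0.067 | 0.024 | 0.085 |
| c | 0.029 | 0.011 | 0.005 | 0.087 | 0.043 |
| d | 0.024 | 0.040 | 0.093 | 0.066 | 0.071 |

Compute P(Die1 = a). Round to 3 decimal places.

P(Die1=a) = 0.053 + 0.018 + 0.061 + 0.042 + 0.070 = 0.244.

0.244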